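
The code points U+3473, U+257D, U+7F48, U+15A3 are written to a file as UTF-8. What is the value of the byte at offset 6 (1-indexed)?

0xBD

1-indexed offset 6 is 0-indexed offset 5.
U+3473 → 3-byte form E3 91 B3 at offsets 0–2.
U+257D → 3-byte form E2 95 BD at offsets 3–5.
Offset 5 falls in char 2's range; it's byte 3 of E2 95 BD = 0xBD.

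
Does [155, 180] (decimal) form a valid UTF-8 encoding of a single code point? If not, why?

invalid (continuation byte with no leading byte)

Byte 0x9B = 10011011 has the form 10xxxxxx — a continuation byte — but there is no preceding leading byte.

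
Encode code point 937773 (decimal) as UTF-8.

U+E4F2D = 0xE4F2D = 937773 decimal. In range U+10000–U+10FFFF → 4-byte form: 11110xxx 10xxxxxx 10xxxxxx 10xxxxxx.
Binary (21 bits): 011100100111100101101.
Split 3+6+6+6: 011 | 100100 | 111100 | 101101.
Byte 1: 11110011 = 0xF3.
Byte 2: 10100100 = 0xA4.
Byte 3: 10111100 = 0xBC.
Byte 4: 10101101 = 0xAD.

F3 A4 BC AD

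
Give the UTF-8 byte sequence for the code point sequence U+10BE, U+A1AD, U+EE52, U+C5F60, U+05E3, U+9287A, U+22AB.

U+10BE: 3-byte form → E1 82 BE.
U+A1AD: 3-byte form → EA 86 AD.
U+EE52: 3-byte form → EE B9 92.
U+C5F60: 4-byte form → F3 85 BD A0.
U+05E3: 2-byte form → D7 A3.
U+9287A: 4-byte form → F2 92 A1 BA.
U+22AB: 3-byte form → E2 8A AB.
Concatenated (22 bytes): E1 82 BE EA 86 AD EE B9 92 F3 85 BD A0 D7 A3 F2 92 A1 BA E2 8A AB.

E1 82 BE EA 86 AD EE B9 92 F3 85 BD A0 D7 A3 F2 92 A1 BA E2 8A AB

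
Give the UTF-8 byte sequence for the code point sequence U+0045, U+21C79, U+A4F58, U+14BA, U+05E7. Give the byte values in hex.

45 F0 A1 B1 B9 F2 A4 BD 98 E1 92 BA D7 A7

U+0045: 1-byte form → 45.
U+21C79: 4-byte form → F0 A1 B1 B9.
U+A4F58: 4-byte form → F2 A4 BD 98.
U+14BA: 3-byte form → E1 92 BA.
U+05E7: 2-byte form → D7 A7.
Concatenated (14 bytes): 45 F0 A1 B1 B9 F2 A4 BD 98 E1 92 BA D7 A7.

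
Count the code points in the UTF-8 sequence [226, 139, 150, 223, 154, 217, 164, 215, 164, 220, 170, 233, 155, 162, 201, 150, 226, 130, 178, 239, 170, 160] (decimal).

Byte at offset 0: 0xE2 = 11100010 → 3-byte char (#1). Advance 3.
Byte at offset 3: 0xDF = 11011111 → 2-byte char (#2). Advance 2.
Byte at offset 5: 0xD9 = 11011001 → 2-byte char (#3). Advance 2.
Byte at offset 7: 0xD7 = 11010111 → 2-byte char (#4). Advance 2.
Byte at offset 9: 0xDC = 11011100 → 2-byte char (#5). Advance 2.
Byte at offset 11: 0xE9 = 11101001 → 3-byte char (#6). Advance 3.
Byte at offset 14: 0xC9 = 11001001 → 2-byte char (#7). Advance 2.
Byte at offset 16: 0xE2 = 11100010 → 3-byte char (#8). Advance 3.
Byte at offset 19: 0xEF = 11101111 → 3-byte char (#9). Advance 3.
Reached end at offset 22 after 9 code points.

9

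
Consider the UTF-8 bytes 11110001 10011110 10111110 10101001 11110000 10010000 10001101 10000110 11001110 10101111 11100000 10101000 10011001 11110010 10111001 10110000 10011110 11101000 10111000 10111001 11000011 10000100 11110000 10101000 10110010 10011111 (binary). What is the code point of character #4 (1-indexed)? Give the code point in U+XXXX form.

Offset 0: leading byte 0xF1 = 11110001 → 4-byte char #1 = F1 9E BE A9.
Offset 4: leading byte 0xF0 = 11110000 → 4-byte char #2 = F0 90 8D 86.
Offset 8: leading byte 0xCE = 11001110 → 2-byte char #3 = CE AF.
Offset 10: leading byte 0xE0 = 11100000 → 3-byte char #4 = E0 A8 99.
Leading byte 0xE0 = 11100000 matches 1110xxxx → 3-byte sequence.
Byte 1: 0xE0 = 11100000, payload 0000 (4 bits).
Byte 2: 0xA8 = 10101000 (10xxxxxx ✓), payload 101000.
Byte 3: 0x99 = 10011001 (10xxxxxx ✓), payload 011001.
Concatenate: 0000101000011001 = 0xA19 (16 bits → U+0A19).

U+0A19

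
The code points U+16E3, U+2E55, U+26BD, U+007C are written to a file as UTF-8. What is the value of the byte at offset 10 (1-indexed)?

1-indexed offset 10 is 0-indexed offset 9.
U+16E3 → 3-byte form E1 9B A3 at offsets 0–2.
U+2E55 → 3-byte form E2 B9 95 at offsets 3–5.
U+26BD → 3-byte form E2 9A BD at offsets 6–8.
U+007C → 1-byte form 7C at offsets 9–9.
Offset 9 falls in char 4's range; it's byte 1 of 7C = 0x7C.

0x7C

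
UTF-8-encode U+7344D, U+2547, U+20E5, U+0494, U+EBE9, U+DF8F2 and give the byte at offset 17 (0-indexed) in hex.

U+7344D → 4-byte form F1 B3 91 8D at offsets 0–3.
U+2547 → 3-byte form E2 95 87 at offsets 4–6.
U+20E5 → 3-byte form E2 83 A5 at offsets 7–9.
U+0494 → 2-byte form D2 94 at offsets 10–11.
U+EBE9 → 3-byte form EE AF A9 at offsets 12–14.
U+DF8F2 → 4-byte form F3 9F A3 B2 at offsets 15–18.
Offset 17 falls in char 6's range; it's byte 3 of F3 9F A3 B2 = 0xA3.

0xA3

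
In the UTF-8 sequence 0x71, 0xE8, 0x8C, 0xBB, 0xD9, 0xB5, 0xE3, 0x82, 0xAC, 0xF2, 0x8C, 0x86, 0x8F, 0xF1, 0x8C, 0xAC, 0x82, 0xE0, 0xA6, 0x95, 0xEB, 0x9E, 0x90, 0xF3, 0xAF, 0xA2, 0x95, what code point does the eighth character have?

U+B790

Offset 0: leading byte 0x71 = 01110001 → 1-byte char #1 = 71.
Offset 1: leading byte 0xE8 = 11101000 → 3-byte char #2 = E8 8C BB.
Offset 4: leading byte 0xD9 = 11011001 → 2-byte char #3 = D9 B5.
Offset 6: leading byte 0xE3 = 11100011 → 3-byte char #4 = E3 82 AC.
Offset 9: leading byte 0xF2 = 11110010 → 4-byte char #5 = F2 8C 86 8F.
Offset 13: leading byte 0xF1 = 11110001 → 4-byte char #6 = F1 8C AC 82.
Offset 17: leading byte 0xE0 = 11100000 → 3-byte char #7 = E0 A6 95.
Offset 20: leading byte 0xEB = 11101011 → 3-byte char #8 = EB 9E 90.
Leading byte 0xEB = 11101011 matches 1110xxxx → 3-byte sequence.
Byte 1: 0xEB = 11101011, payload 1011 (4 bits).
Byte 2: 0x9E = 10011110 (10xxxxxx ✓), payload 011110.
Byte 3: 0x90 = 10010000 (10xxxxxx ✓), payload 010000.
Concatenate: 1011011110010000 = 0xB790 (16 bits → U+B790).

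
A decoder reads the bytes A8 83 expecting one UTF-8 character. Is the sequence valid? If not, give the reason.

Byte 0xA8 = 10101000 has the form 10xxxxxx — a continuation byte — but there is no preceding leading byte.

invalid (continuation byte with no leading byte)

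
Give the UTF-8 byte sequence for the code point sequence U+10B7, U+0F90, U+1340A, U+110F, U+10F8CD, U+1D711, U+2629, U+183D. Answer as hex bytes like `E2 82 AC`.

U+10B7: 3-byte form → E1 82 B7.
U+0F90: 3-byte form → E0 BE 90.
U+1340A: 4-byte form → F0 93 90 8A.
U+110F: 3-byte form → E1 84 8F.
U+10F8CD: 4-byte form → F4 8F A3 8D.
U+1D711: 4-byte form → F0 9D 9C 91.
U+2629: 3-byte form → E2 98 A9.
U+183D: 3-byte form → E1 A0 BD.
Concatenated (27 bytes): E1 82 B7 E0 BE 90 F0 93 90 8A E1 84 8F F4 8F A3 8D F0 9D 9C 91 E2 98 A9 E1 A0 BD.

E1 82 B7 E0 BE 90 F0 93 90 8A E1 84 8F F4 8F A3 8D F0 9D 9C 91 E2 98 A9 E1 A0 BD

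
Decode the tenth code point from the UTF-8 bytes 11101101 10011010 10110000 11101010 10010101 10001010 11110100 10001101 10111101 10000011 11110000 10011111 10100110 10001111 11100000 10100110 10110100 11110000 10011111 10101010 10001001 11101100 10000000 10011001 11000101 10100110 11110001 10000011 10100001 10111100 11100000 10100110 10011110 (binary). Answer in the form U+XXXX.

Offset 0: leading byte 0xED = 11101101 → 3-byte char #1 = ED 9A B0.
Offset 3: leading byte 0xEA = 11101010 → 3-byte char #2 = EA 95 8A.
Offset 6: leading byte 0xF4 = 11110100 → 4-byte char #3 = F4 8D BD 83.
Offset 10: leading byte 0xF0 = 11110000 → 4-byte char #4 = F0 9F A6 8F.
Offset 14: leading byte 0xE0 = 11100000 → 3-byte char #5 = E0 A6 B4.
Offset 17: leading byte 0xF0 = 11110000 → 4-byte char #6 = F0 9F AA 89.
Offset 21: leading byte 0xEC = 11101100 → 3-byte char #7 = EC 80 99.
Offset 24: leading byte 0xC5 = 11000101 → 2-byte char #8 = C5 A6.
Offset 26: leading byte 0xF1 = 11110001 → 4-byte char #9 = F1 83 A1 BC.
Offset 30: leading byte 0xE0 = 11100000 → 3-byte char #10 = E0 A6 9E.
Leading byte 0xE0 = 11100000 matches 1110xxxx → 3-byte sequence.
Byte 1: 0xE0 = 11100000, payload 0000 (4 bits).
Byte 2: 0xA6 = 10100110 (10xxxxxx ✓), payload 100110.
Byte 3: 0x9E = 10011110 (10xxxxxx ✓), payload 011110.
Concatenate: 0000100110011110 = 0x99E (16 bits → U+099E).

U+099E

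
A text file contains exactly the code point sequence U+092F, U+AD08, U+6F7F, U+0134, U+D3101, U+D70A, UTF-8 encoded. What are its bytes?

E0 A4 AF EA B4 88 E6 BD BF C4 B4 F3 93 84 81 ED 9C 8A

U+092F: 3-byte form → E0 A4 AF.
U+AD08: 3-byte form → EA B4 88.
U+6F7F: 3-byte form → E6 BD BF.
U+0134: 2-byte form → C4 B4.
U+D3101: 4-byte form → F3 93 84 81.
U+D70A: 3-byte form → ED 9C 8A.
Concatenated (18 bytes): E0 A4 AF EA B4 88 E6 BD BF C4 B4 F3 93 84 81 ED 9C 8A.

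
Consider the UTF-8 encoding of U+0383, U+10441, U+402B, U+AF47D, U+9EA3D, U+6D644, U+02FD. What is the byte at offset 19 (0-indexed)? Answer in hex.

U+0383 → 2-byte form CE 83 at offsets 0–1.
U+10441 → 4-byte form F0 90 91 81 at offsets 2–5.
U+402B → 3-byte form E4 80 AB at offsets 6–8.
U+AF47D → 4-byte form F2 AF 91 BD at offsets 9–12.
U+9EA3D → 4-byte form F2 9E A8 BD at offsets 13–16.
U+6D644 → 4-byte form F1 AD 99 84 at offsets 17–20.
Offset 19 falls in char 6's range; it's byte 3 of F1 AD 99 84 = 0x99.

0x99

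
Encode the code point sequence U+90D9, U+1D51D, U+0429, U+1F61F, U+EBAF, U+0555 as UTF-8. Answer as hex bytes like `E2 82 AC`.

E9 83 99 F0 9D 94 9D D0 A9 F0 9F 98 9F EE AE AF D5 95

U+90D9: 3-byte form → E9 83 99.
U+1D51D: 4-byte form → F0 9D 94 9D.
U+0429: 2-byte form → D0 A9.
U+1F61F: 4-byte form → F0 9F 98 9F.
U+EBAF: 3-byte form → EE AE AF.
U+0555: 2-byte form → D5 95.
Concatenated (18 bytes): E9 83 99 F0 9D 94 9D D0 A9 F0 9F 98 9F EE AE AF D5 95.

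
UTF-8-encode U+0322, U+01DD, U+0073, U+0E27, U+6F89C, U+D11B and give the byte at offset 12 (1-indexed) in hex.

0x9C

1-indexed offset 12 is 0-indexed offset 11.
U+0322 → 2-byte form CC A2 at offsets 0–1.
U+01DD → 2-byte form C7 9D at offsets 2–3.
U+0073 → 1-byte form 73 at offsets 4–4.
U+0E27 → 3-byte form E0 B8 A7 at offsets 5–7.
U+6F89C → 4-byte form F1 AF A2 9C at offsets 8–11.
Offset 11 falls in char 5's range; it's byte 4 of F1 AF A2 9C = 0x9C.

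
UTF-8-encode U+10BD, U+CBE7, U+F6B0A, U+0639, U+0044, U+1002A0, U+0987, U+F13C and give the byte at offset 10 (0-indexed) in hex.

U+10BD → 3-byte form E1 82 BD at offsets 0–2.
U+CBE7 → 3-byte form EC AF A7 at offsets 3–5.
U+F6B0A → 4-byte form F3 B6 AC 8A at offsets 6–9.
U+0639 → 2-byte form D8 B9 at offsets 10–11.
Offset 10 falls in char 4's range; it's byte 1 of D8 B9 = 0xD8.

0xD8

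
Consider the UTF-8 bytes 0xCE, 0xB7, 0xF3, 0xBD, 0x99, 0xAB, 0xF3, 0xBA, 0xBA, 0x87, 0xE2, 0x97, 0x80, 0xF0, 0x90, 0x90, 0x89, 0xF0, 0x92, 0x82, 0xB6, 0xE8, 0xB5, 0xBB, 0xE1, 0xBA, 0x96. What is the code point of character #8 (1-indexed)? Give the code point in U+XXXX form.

Offset 0: leading byte 0xCE = 11001110 → 2-byte char #1 = CE B7.
Offset 2: leading byte 0xF3 = 11110011 → 4-byte char #2 = F3 BD 99 AB.
Offset 6: leading byte 0xF3 = 11110011 → 4-byte char #3 = F3 BA BA 87.
Offset 10: leading byte 0xE2 = 11100010 → 3-byte char #4 = E2 97 80.
Offset 13: leading byte 0xF0 = 11110000 → 4-byte char #5 = F0 90 90 89.
Offset 17: leading byte 0xF0 = 11110000 → 4-byte char #6 = F0 92 82 B6.
Offset 21: leading byte 0xE8 = 11101000 → 3-byte char #7 = E8 B5 BB.
Offset 24: leading byte 0xE1 = 11100001 → 3-byte char #8 = E1 BA 96.
Leading byte 0xE1 = 11100001 matches 1110xxxx → 3-byte sequence.
Byte 1: 0xE1 = 11100001, payload 0001 (4 bits).
Byte 2: 0xBA = 10111010 (10xxxxxx ✓), payload 111010.
Byte 3: 0x96 = 10010110 (10xxxxxx ✓), payload 010110.
Concatenate: 0001111010010110 = 0x1E96 (16 bits → U+1E96).

U+1E96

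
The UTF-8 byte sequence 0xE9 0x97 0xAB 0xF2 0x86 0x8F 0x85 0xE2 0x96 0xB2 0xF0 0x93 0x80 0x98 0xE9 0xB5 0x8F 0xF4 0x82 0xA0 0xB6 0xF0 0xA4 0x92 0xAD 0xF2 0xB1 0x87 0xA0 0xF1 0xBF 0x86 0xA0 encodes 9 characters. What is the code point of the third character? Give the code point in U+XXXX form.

U+25B2

Offset 0: leading byte 0xE9 = 11101001 → 3-byte char #1 = E9 97 AB.
Offset 3: leading byte 0xF2 = 11110010 → 4-byte char #2 = F2 86 8F 85.
Offset 7: leading byte 0xE2 = 11100010 → 3-byte char #3 = E2 96 B2.
Leading byte 0xE2 = 11100010 matches 1110xxxx → 3-byte sequence.
Byte 1: 0xE2 = 11100010, payload 0010 (4 bits).
Byte 2: 0x96 = 10010110 (10xxxxxx ✓), payload 010110.
Byte 3: 0xB2 = 10110010 (10xxxxxx ✓), payload 110010.
Concatenate: 0010010110110010 = 0x25B2 (16 bits → U+25B2).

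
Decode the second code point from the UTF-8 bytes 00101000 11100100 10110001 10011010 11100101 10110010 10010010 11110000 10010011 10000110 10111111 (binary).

U+4C5A

Offset 0: leading byte 0x28 = 00101000 → 1-byte char #1 = 28.
Offset 1: leading byte 0xE4 = 11100100 → 3-byte char #2 = E4 B1 9A.
Leading byte 0xE4 = 11100100 matches 1110xxxx → 3-byte sequence.
Byte 1: 0xE4 = 11100100, payload 0100 (4 bits).
Byte 2: 0xB1 = 10110001 (10xxxxxx ✓), payload 110001.
Byte 3: 0x9A = 10011010 (10xxxxxx ✓), payload 011010.
Concatenate: 0100110001011010 = 0x4C5A (16 bits → U+4C5A).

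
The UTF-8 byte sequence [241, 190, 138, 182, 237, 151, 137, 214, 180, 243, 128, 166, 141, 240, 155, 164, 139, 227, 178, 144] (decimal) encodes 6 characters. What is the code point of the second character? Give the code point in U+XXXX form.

U+D5C9

Offset 0: leading byte 0xF1 = 11110001 → 4-byte char #1 = F1 BE 8A B6.
Offset 4: leading byte 0xED = 11101101 → 3-byte char #2 = ED 97 89.
Leading byte 0xED = 11101101 matches 1110xxxx → 3-byte sequence.
Byte 1: 0xED = 11101101, payload 1101 (4 bits).
Byte 2: 0x97 = 10010111 (10xxxxxx ✓), payload 010111.
Byte 3: 0x89 = 10001001 (10xxxxxx ✓), payload 001001.
Concatenate: 1101010111001001 = 0xD5C9 (16 bits → U+D5C9).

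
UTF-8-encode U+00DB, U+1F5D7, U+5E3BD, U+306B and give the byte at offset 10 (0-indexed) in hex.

0xE3

U+00DB → 2-byte form C3 9B at offsets 0–1.
U+1F5D7 → 4-byte form F0 9F 97 97 at offsets 2–5.
U+5E3BD → 4-byte form F1 9E 8E BD at offsets 6–9.
U+306B → 3-byte form E3 81 AB at offsets 10–12.
Offset 10 falls in char 4's range; it's byte 1 of E3 81 AB = 0xE3.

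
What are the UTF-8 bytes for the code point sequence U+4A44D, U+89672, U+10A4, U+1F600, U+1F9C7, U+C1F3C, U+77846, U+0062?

U+4A44D: 4-byte form → F1 8A 91 8D.
U+89672: 4-byte form → F2 89 99 B2.
U+10A4: 3-byte form → E1 82 A4.
U+1F600: 4-byte form → F0 9F 98 80.
U+1F9C7: 4-byte form → F0 9F A7 87.
U+C1F3C: 4-byte form → F3 81 BC BC.
U+77846: 4-byte form → F1 B7 A1 86.
U+0062: 1-byte form → 62.
Concatenated (28 bytes): F1 8A 91 8D F2 89 99 B2 E1 82 A4 F0 9F 98 80 F0 9F A7 87 F3 81 BC BC F1 B7 A1 86 62.

F1 8A 91 8D F2 89 99 B2 E1 82 A4 F0 9F 98 80 F0 9F A7 87 F3 81 BC BC F1 B7 A1 86 62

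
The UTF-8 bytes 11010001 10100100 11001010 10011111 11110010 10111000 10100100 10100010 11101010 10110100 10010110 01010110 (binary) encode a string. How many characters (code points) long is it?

5

Byte at offset 0: 0xD1 = 11010001 → 2-byte char (#1). Advance 2.
Byte at offset 2: 0xCA = 11001010 → 2-byte char (#2). Advance 2.
Byte at offset 4: 0xF2 = 11110010 → 4-byte char (#3). Advance 4.
Byte at offset 8: 0xEA = 11101010 → 3-byte char (#4). Advance 3.
Byte at offset 11: 0x56 = 01010110 → 1-byte char (#5). Advance 1.
Reached end at offset 12 after 5 code points.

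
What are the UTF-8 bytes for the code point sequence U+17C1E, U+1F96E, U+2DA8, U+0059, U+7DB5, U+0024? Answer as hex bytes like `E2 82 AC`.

F0 97 B0 9E F0 9F A5 AE E2 B6 A8 59 E7 B6 B5 24

U+17C1E: 4-byte form → F0 97 B0 9E.
U+1F96E: 4-byte form → F0 9F A5 AE.
U+2DA8: 3-byte form → E2 B6 A8.
U+0059: 1-byte form → 59.
U+7DB5: 3-byte form → E7 B6 B5.
U+0024: 1-byte form → 24.
Concatenated (16 bytes): F0 97 B0 9E F0 9F A5 AE E2 B6 A8 59 E7 B6 B5 24.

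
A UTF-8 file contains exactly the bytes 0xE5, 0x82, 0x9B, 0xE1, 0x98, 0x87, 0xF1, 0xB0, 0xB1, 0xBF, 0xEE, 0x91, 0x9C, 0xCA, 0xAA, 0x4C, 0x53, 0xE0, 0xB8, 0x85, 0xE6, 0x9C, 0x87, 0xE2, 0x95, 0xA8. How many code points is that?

10

Byte at offset 0: 0xE5 = 11100101 → 3-byte char (#1). Advance 3.
Byte at offset 3: 0xE1 = 11100001 → 3-byte char (#2). Advance 3.
Byte at offset 6: 0xF1 = 11110001 → 4-byte char (#3). Advance 4.
Byte at offset 10: 0xEE = 11101110 → 3-byte char (#4). Advance 3.
Byte at offset 13: 0xCA = 11001010 → 2-byte char (#5). Advance 2.
Byte at offset 15: 0x4C = 01001100 → 1-byte char (#6). Advance 1.
Byte at offset 16: 0x53 = 01010011 → 1-byte char (#7). Advance 1.
Byte at offset 17: 0xE0 = 11100000 → 3-byte char (#8). Advance 3.
Byte at offset 20: 0xE6 = 11100110 → 3-byte char (#9). Advance 3.
Byte at offset 23: 0xE2 = 11100010 → 3-byte char (#10). Advance 3.
Reached end at offset 26 after 10 code points.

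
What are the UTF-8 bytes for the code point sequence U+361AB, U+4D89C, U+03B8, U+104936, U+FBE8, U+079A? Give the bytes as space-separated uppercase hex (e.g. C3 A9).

U+361AB: 4-byte form → F0 B6 86 AB.
U+4D89C: 4-byte form → F1 8D A2 9C.
U+03B8: 2-byte form → CE B8.
U+104936: 4-byte form → F4 84 A4 B6.
U+FBE8: 3-byte form → EF AF A8.
U+079A: 2-byte form → DE 9A.
Concatenated (19 bytes): F0 B6 86 AB F1 8D A2 9C CE B8 F4 84 A4 B6 EF AF A8 DE 9A.

F0 B6 86 AB F1 8D A2 9C CE B8 F4 84 A4 B6 EF AF A8 DE 9A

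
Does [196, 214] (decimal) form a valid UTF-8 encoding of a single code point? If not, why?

invalid (non-continuation byte where continuation expected)

Leading byte 0xC4 = 11000100 → 2-byte form.
Byte 2 is 0xD6 = 11010110, which is not 10xxxxxx — expected a continuation byte.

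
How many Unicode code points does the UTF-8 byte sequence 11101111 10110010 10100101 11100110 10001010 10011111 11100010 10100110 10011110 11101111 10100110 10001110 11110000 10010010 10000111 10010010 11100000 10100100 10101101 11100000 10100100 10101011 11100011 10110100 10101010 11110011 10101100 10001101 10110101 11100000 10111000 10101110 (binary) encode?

Byte at offset 0: 0xEF = 11101111 → 3-byte char (#1). Advance 3.
Byte at offset 3: 0xE6 = 11100110 → 3-byte char (#2). Advance 3.
Byte at offset 6: 0xE2 = 11100010 → 3-byte char (#3). Advance 3.
Byte at offset 9: 0xEF = 11101111 → 3-byte char (#4). Advance 3.
Byte at offset 12: 0xF0 = 11110000 → 4-byte char (#5). Advance 4.
Byte at offset 16: 0xE0 = 11100000 → 3-byte char (#6). Advance 3.
Byte at offset 19: 0xE0 = 11100000 → 3-byte char (#7). Advance 3.
Byte at offset 22: 0xE3 = 11100011 → 3-byte char (#8). Advance 3.
Byte at offset 25: 0xF3 = 11110011 → 4-byte char (#9). Advance 4.
Byte at offset 29: 0xE0 = 11100000 → 3-byte char (#10). Advance 3.
Reached end at offset 32 after 10 code points.

10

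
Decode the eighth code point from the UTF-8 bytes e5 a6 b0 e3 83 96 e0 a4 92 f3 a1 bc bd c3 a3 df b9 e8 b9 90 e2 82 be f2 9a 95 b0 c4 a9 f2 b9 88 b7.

Offset 0: leading byte 0xE5 = 11100101 → 3-byte char #1 = E5 A6 B0.
Offset 3: leading byte 0xE3 = 11100011 → 3-byte char #2 = E3 83 96.
Offset 6: leading byte 0xE0 = 11100000 → 3-byte char #3 = E0 A4 92.
Offset 9: leading byte 0xF3 = 11110011 → 4-byte char #4 = F3 A1 BC BD.
Offset 13: leading byte 0xC3 = 11000011 → 2-byte char #5 = C3 A3.
Offset 15: leading byte 0xDF = 11011111 → 2-byte char #6 = DF B9.
Offset 17: leading byte 0xE8 = 11101000 → 3-byte char #7 = E8 B9 90.
Offset 20: leading byte 0xE2 = 11100010 → 3-byte char #8 = E2 82 BE.
Leading byte 0xE2 = 11100010 matches 1110xxxx → 3-byte sequence.
Byte 1: 0xE2 = 11100010, payload 0010 (4 bits).
Byte 2: 0x82 = 10000010 (10xxxxxx ✓), payload 000010.
Byte 3: 0xBE = 10111110 (10xxxxxx ✓), payload 111110.
Concatenate: 0010000010111110 = 0x20BE (16 bits → U+20BE).

U+20BE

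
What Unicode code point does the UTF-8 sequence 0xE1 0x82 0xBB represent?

U+10BB

Leading byte 0xE1 = 11100001 matches 1110xxxx → 3-byte sequence.
Byte 1: 0xE1 = 11100001, payload 0001 (4 bits).
Byte 2: 0x82 = 10000010 (10xxxxxx ✓), payload 000010.
Byte 3: 0xBB = 10111011 (10xxxxxx ✓), payload 111011.
Concatenate: 0001000010111011 = 0x10BB (16 bits → U+10BB).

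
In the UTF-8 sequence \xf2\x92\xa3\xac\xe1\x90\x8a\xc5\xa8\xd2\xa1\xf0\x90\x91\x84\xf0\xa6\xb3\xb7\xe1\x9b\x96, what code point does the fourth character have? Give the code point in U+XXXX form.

Offset 0: leading byte 0xF2 = 11110010 → 4-byte char #1 = F2 92 A3 AC.
Offset 4: leading byte 0xE1 = 11100001 → 3-byte char #2 = E1 90 8A.
Offset 7: leading byte 0xC5 = 11000101 → 2-byte char #3 = C5 A8.
Offset 9: leading byte 0xD2 = 11010010 → 2-byte char #4 = D2 A1.
Leading byte 0xD2 = 11010010 matches 110xxxxx → 2-byte sequence.
Byte 1: 0xD2 = 11010010, payload 10010 (5 bits).
Byte 2: 0xA1 = 10100001 (10xxxxxx ✓), payload 100001.
Concatenate: 10010100001 = 0x4A1 (11 bits → U+04A1).

U+04A1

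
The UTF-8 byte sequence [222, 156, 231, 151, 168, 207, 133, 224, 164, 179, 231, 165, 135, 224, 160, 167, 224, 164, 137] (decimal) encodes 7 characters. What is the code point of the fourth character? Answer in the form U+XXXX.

Offset 0: leading byte 0xDE = 11011110 → 2-byte char #1 = DE 9C.
Offset 2: leading byte 0xE7 = 11100111 → 3-byte char #2 = E7 97 A8.
Offset 5: leading byte 0xCF = 11001111 → 2-byte char #3 = CF 85.
Offset 7: leading byte 0xE0 = 11100000 → 3-byte char #4 = E0 A4 B3.
Leading byte 0xE0 = 11100000 matches 1110xxxx → 3-byte sequence.
Byte 1: 0xE0 = 11100000, payload 0000 (4 bits).
Byte 2: 0xA4 = 10100100 (10xxxxxx ✓), payload 100100.
Byte 3: 0xB3 = 10110011 (10xxxxxx ✓), payload 110011.
Concatenate: 0000100100110011 = 0x933 (16 bits → U+0933).

U+0933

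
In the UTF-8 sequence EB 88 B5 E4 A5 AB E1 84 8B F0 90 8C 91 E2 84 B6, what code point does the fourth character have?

U+10311

Offset 0: leading byte 0xEB = 11101011 → 3-byte char #1 = EB 88 B5.
Offset 3: leading byte 0xE4 = 11100100 → 3-byte char #2 = E4 A5 AB.
Offset 6: leading byte 0xE1 = 11100001 → 3-byte char #3 = E1 84 8B.
Offset 9: leading byte 0xF0 = 11110000 → 4-byte char #4 = F0 90 8C 91.
Leading byte 0xF0 = 11110000 matches 11110xxx → 4-byte sequence.
Byte 1: 0xF0 = 11110000, payload 000 (3 bits).
Byte 2: 0x90 = 10010000 (10xxxxxx ✓), payload 010000.
Byte 3: 0x8C = 10001100 (10xxxxxx ✓), payload 001100.
Byte 4: 0x91 = 10010001 (10xxxxxx ✓), payload 010001.
Concatenate: 000010000001100010001 = 0x10311 (21 bits → U+10311).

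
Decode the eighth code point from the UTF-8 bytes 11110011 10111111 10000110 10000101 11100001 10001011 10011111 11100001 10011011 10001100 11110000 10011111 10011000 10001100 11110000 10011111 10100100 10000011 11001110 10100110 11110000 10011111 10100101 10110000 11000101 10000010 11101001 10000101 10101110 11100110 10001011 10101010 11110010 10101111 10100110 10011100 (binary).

U+0142

Offset 0: leading byte 0xF3 = 11110011 → 4-byte char #1 = F3 BF 86 85.
Offset 4: leading byte 0xE1 = 11100001 → 3-byte char #2 = E1 8B 9F.
Offset 7: leading byte 0xE1 = 11100001 → 3-byte char #3 = E1 9B 8C.
Offset 10: leading byte 0xF0 = 11110000 → 4-byte char #4 = F0 9F 98 8C.
Offset 14: leading byte 0xF0 = 11110000 → 4-byte char #5 = F0 9F A4 83.
Offset 18: leading byte 0xCE = 11001110 → 2-byte char #6 = CE A6.
Offset 20: leading byte 0xF0 = 11110000 → 4-byte char #7 = F0 9F A5 B0.
Offset 24: leading byte 0xC5 = 11000101 → 2-byte char #8 = C5 82.
Leading byte 0xC5 = 11000101 matches 110xxxxx → 2-byte sequence.
Byte 1: 0xC5 = 11000101, payload 00101 (5 bits).
Byte 2: 0x82 = 10000010 (10xxxxxx ✓), payload 000010.
Concatenate: 00101000010 = 0x142 (11 bits → U+0142).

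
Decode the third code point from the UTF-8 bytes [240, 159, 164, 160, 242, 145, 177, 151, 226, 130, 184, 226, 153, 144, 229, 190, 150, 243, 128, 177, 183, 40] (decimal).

U+20B8

Offset 0: leading byte 0xF0 = 11110000 → 4-byte char #1 = F0 9F A4 A0.
Offset 4: leading byte 0xF2 = 11110010 → 4-byte char #2 = F2 91 B1 97.
Offset 8: leading byte 0xE2 = 11100010 → 3-byte char #3 = E2 82 B8.
Leading byte 0xE2 = 11100010 matches 1110xxxx → 3-byte sequence.
Byte 1: 0xE2 = 11100010, payload 0010 (4 bits).
Byte 2: 0x82 = 10000010 (10xxxxxx ✓), payload 000010.
Byte 3: 0xB8 = 10111000 (10xxxxxx ✓), payload 111000.
Concatenate: 0010000010111000 = 0x20B8 (16 bits → U+20B8).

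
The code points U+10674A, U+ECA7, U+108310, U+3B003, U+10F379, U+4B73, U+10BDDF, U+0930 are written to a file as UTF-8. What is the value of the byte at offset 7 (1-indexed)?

0xA7

1-indexed offset 7 is 0-indexed offset 6.
U+10674A → 4-byte form F4 86 9D 8A at offsets 0–3.
U+ECA7 → 3-byte form EE B2 A7 at offsets 4–6.
Offset 6 falls in char 2's range; it's byte 3 of EE B2 A7 = 0xA7.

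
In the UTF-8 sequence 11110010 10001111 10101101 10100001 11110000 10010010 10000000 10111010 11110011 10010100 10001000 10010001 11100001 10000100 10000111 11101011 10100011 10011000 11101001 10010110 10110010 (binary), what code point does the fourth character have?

U+1107

Offset 0: leading byte 0xF2 = 11110010 → 4-byte char #1 = F2 8F AD A1.
Offset 4: leading byte 0xF0 = 11110000 → 4-byte char #2 = F0 92 80 BA.
Offset 8: leading byte 0xF3 = 11110011 → 4-byte char #3 = F3 94 88 91.
Offset 12: leading byte 0xE1 = 11100001 → 3-byte char #4 = E1 84 87.
Leading byte 0xE1 = 11100001 matches 1110xxxx → 3-byte sequence.
Byte 1: 0xE1 = 11100001, payload 0001 (4 bits).
Byte 2: 0x84 = 10000100 (10xxxxxx ✓), payload 000100.
Byte 3: 0x87 = 10000111 (10xxxxxx ✓), payload 000111.
Concatenate: 0001000100000111 = 0x1107 (16 bits → U+1107).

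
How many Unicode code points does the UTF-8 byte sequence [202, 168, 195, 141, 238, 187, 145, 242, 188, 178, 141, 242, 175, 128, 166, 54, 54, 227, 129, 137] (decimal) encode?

Byte at offset 0: 0xCA = 11001010 → 2-byte char (#1). Advance 2.
Byte at offset 2: 0xC3 = 11000011 → 2-byte char (#2). Advance 2.
Byte at offset 4: 0xEE = 11101110 → 3-byte char (#3). Advance 3.
Byte at offset 7: 0xF2 = 11110010 → 4-byte char (#4). Advance 4.
Byte at offset 11: 0xF2 = 11110010 → 4-byte char (#5). Advance 4.
Byte at offset 15: 0x36 = 00110110 → 1-byte char (#6). Advance 1.
Byte at offset 16: 0x36 = 00110110 → 1-byte char (#7). Advance 1.
Byte at offset 17: 0xE3 = 11100011 → 3-byte char (#8). Advance 3.
Reached end at offset 20 after 8 code points.

8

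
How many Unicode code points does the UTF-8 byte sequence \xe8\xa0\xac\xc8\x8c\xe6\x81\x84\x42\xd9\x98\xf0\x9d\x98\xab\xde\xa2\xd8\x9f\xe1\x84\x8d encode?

Byte at offset 0: 0xE8 = 11101000 → 3-byte char (#1). Advance 3.
Byte at offset 3: 0xC8 = 11001000 → 2-byte char (#2). Advance 2.
Byte at offset 5: 0xE6 = 11100110 → 3-byte char (#3). Advance 3.
Byte at offset 8: 0x42 = 01000010 → 1-byte char (#4). Advance 1.
Byte at offset 9: 0xD9 = 11011001 → 2-byte char (#5). Advance 2.
Byte at offset 11: 0xF0 = 11110000 → 4-byte char (#6). Advance 4.
Byte at offset 15: 0xDE = 11011110 → 2-byte char (#7). Advance 2.
Byte at offset 17: 0xD8 = 11011000 → 2-byte char (#8). Advance 2.
Byte at offset 19: 0xE1 = 11100001 → 3-byte char (#9). Advance 3.
Reached end at offset 22 after 9 code points.

9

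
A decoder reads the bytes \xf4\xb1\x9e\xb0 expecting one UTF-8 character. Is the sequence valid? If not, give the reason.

invalid (encodes a value above U+10FFFF)

Leading byte 0xF4 = 11110100 → 4-byte form.
Payload = 0x1317B0, which exceeds U+10FFFF, the maximum Unicode code point. (Leading bytes F5–FF, or F4 followed by ≥ 0x90, are invalid.)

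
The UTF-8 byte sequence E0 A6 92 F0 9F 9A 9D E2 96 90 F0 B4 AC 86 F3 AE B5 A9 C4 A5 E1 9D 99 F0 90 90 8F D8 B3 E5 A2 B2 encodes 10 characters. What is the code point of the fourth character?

Offset 0: leading byte 0xE0 = 11100000 → 3-byte char #1 = E0 A6 92.
Offset 3: leading byte 0xF0 = 11110000 → 4-byte char #2 = F0 9F 9A 9D.
Offset 7: leading byte 0xE2 = 11100010 → 3-byte char #3 = E2 96 90.
Offset 10: leading byte 0xF0 = 11110000 → 4-byte char #4 = F0 B4 AC 86.
Leading byte 0xF0 = 11110000 matches 11110xxx → 4-byte sequence.
Byte 1: 0xF0 = 11110000, payload 000 (3 bits).
Byte 2: 0xB4 = 10110100 (10xxxxxx ✓), payload 110100.
Byte 3: 0xAC = 10101100 (10xxxxxx ✓), payload 101100.
Byte 4: 0x86 = 10000110 (10xxxxxx ✓), payload 000110.
Concatenate: 000110100101100000110 = 0x34B06 (21 bits → U+34B06).

U+34B06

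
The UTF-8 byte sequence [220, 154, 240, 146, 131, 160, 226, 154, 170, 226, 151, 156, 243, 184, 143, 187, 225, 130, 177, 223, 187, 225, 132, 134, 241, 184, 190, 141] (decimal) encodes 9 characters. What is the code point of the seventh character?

U+07FB

Offset 0: leading byte 0xDC = 11011100 → 2-byte char #1 = DC 9A.
Offset 2: leading byte 0xF0 = 11110000 → 4-byte char #2 = F0 92 83 A0.
Offset 6: leading byte 0xE2 = 11100010 → 3-byte char #3 = E2 9A AA.
Offset 9: leading byte 0xE2 = 11100010 → 3-byte char #4 = E2 97 9C.
Offset 12: leading byte 0xF3 = 11110011 → 4-byte char #5 = F3 B8 8F BB.
Offset 16: leading byte 0xE1 = 11100001 → 3-byte char #6 = E1 82 B1.
Offset 19: leading byte 0xDF = 11011111 → 2-byte char #7 = DF BB.
Leading byte 0xDF = 11011111 matches 110xxxxx → 2-byte sequence.
Byte 1: 0xDF = 11011111, payload 11111 (5 bits).
Byte 2: 0xBB = 10111011 (10xxxxxx ✓), payload 111011.
Concatenate: 11111111011 = 0x7FB (11 bits → U+07FB).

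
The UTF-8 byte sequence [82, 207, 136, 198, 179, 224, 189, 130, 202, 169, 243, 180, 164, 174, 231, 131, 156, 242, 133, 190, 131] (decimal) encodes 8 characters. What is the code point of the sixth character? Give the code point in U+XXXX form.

U+F492E

Offset 0: leading byte 0x52 = 01010010 → 1-byte char #1 = 52.
Offset 1: leading byte 0xCF = 11001111 → 2-byte char #2 = CF 88.
Offset 3: leading byte 0xC6 = 11000110 → 2-byte char #3 = C6 B3.
Offset 5: leading byte 0xE0 = 11100000 → 3-byte char #4 = E0 BD 82.
Offset 8: leading byte 0xCA = 11001010 → 2-byte char #5 = CA A9.
Offset 10: leading byte 0xF3 = 11110011 → 4-byte char #6 = F3 B4 A4 AE.
Leading byte 0xF3 = 11110011 matches 11110xxx → 4-byte sequence.
Byte 1: 0xF3 = 11110011, payload 011 (3 bits).
Byte 2: 0xB4 = 10110100 (10xxxxxx ✓), payload 110100.
Byte 3: 0xA4 = 10100100 (10xxxxxx ✓), payload 100100.
Byte 4: 0xAE = 10101110 (10xxxxxx ✓), payload 101110.
Concatenate: 011110100100100101110 = 0xF492E (21 bits → U+F492E).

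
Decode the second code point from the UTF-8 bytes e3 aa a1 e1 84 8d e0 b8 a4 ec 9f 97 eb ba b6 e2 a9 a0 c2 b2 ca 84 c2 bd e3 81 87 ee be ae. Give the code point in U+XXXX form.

Offset 0: leading byte 0xE3 = 11100011 → 3-byte char #1 = E3 AA A1.
Offset 3: leading byte 0xE1 = 11100001 → 3-byte char #2 = E1 84 8D.
Leading byte 0xE1 = 11100001 matches 1110xxxx → 3-byte sequence.
Byte 1: 0xE1 = 11100001, payload 0001 (4 bits).
Byte 2: 0x84 = 10000100 (10xxxxxx ✓), payload 000100.
Byte 3: 0x8D = 10001101 (10xxxxxx ✓), payload 001101.
Concatenate: 0001000100001101 = 0x110D (16 bits → U+110D).

U+110D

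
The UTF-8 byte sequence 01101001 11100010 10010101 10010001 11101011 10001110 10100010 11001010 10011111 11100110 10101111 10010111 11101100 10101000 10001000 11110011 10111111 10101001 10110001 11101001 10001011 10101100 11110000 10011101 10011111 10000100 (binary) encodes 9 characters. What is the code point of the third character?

U+B3A2

Offset 0: leading byte 0x69 = 01101001 → 1-byte char #1 = 69.
Offset 1: leading byte 0xE2 = 11100010 → 3-byte char #2 = E2 95 91.
Offset 4: leading byte 0xEB = 11101011 → 3-byte char #3 = EB 8E A2.
Leading byte 0xEB = 11101011 matches 1110xxxx → 3-byte sequence.
Byte 1: 0xEB = 11101011, payload 1011 (4 bits).
Byte 2: 0x8E = 10001110 (10xxxxxx ✓), payload 001110.
Byte 3: 0xA2 = 10100010 (10xxxxxx ✓), payload 100010.
Concatenate: 1011001110100010 = 0xB3A2 (16 bits → U+B3A2).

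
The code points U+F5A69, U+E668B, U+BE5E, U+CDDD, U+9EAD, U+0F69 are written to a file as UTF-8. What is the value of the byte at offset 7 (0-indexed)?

0x8B

U+F5A69 → 4-byte form F3 B5 A9 A9 at offsets 0–3.
U+E668B → 4-byte form F3 A6 9A 8B at offsets 4–7.
Offset 7 falls in char 2's range; it's byte 4 of F3 A6 9A 8B = 0x8B.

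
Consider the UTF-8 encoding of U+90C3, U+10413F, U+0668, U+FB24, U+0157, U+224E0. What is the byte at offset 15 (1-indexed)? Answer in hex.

0xF0

1-indexed offset 15 is 0-indexed offset 14.
U+90C3 → 3-byte form E9 83 83 at offsets 0–2.
U+10413F → 4-byte form F4 84 84 BF at offsets 3–6.
U+0668 → 2-byte form D9 A8 at offsets 7–8.
U+FB24 → 3-byte form EF AC A4 at offsets 9–11.
U+0157 → 2-byte form C5 97 at offsets 12–13.
U+224E0 → 4-byte form F0 A2 93 A0 at offsets 14–17.
Offset 14 falls in char 6's range; it's byte 1 of F0 A2 93 A0 = 0xF0.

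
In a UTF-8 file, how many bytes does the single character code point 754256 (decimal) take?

U+B8250 = 0xB8250. UTF-8 uses 1 byte below 0x80, 2 below 0x800, 3 below 0x10000, 4 up to 0x10FFFF. 0xB8250 is in U+10000–U+10FFFF → 4 bytes.

4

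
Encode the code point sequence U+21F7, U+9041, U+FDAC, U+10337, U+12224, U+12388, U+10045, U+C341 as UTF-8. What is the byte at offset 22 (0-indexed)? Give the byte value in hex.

0x90

U+21F7 → 3-byte form E2 87 B7 at offsets 0–2.
U+9041 → 3-byte form E9 81 81 at offsets 3–5.
U+FDAC → 3-byte form EF B6 AC at offsets 6–8.
U+10337 → 4-byte form F0 90 8C B7 at offsets 9–12.
U+12224 → 4-byte form F0 92 88 A4 at offsets 13–16.
U+12388 → 4-byte form F0 92 8E 88 at offsets 17–20.
U+10045 → 4-byte form F0 90 81 85 at offsets 21–24.
Offset 22 falls in char 7's range; it's byte 2 of F0 90 81 85 = 0x90.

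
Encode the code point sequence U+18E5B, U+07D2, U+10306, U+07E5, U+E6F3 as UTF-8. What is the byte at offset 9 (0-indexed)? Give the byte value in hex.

U+18E5B → 4-byte form F0 98 B9 9B at offsets 0–3.
U+07D2 → 2-byte form DF 92 at offsets 4–5.
U+10306 → 4-byte form F0 90 8C 86 at offsets 6–9.
Offset 9 falls in char 3's range; it's byte 4 of F0 90 8C 86 = 0x86.

0x86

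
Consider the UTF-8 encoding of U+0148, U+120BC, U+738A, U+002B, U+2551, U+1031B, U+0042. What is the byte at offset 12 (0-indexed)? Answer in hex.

U+0148 → 2-byte form C5 88 at offsets 0–1.
U+120BC → 4-byte form F0 92 82 BC at offsets 2–5.
U+738A → 3-byte form E7 8E 8A at offsets 6–8.
U+002B → 1-byte form 2B at offsets 9–9.
U+2551 → 3-byte form E2 95 91 at offsets 10–12.
Offset 12 falls in char 5's range; it's byte 3 of E2 95 91 = 0x91.

0x91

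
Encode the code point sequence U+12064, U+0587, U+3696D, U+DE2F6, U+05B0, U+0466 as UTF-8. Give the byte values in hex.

U+12064: 4-byte form → F0 92 81 A4.
U+0587: 2-byte form → D6 87.
U+3696D: 4-byte form → F0 B6 A5 AD.
U+DE2F6: 4-byte form → F3 9E 8B B6.
U+05B0: 2-byte form → D6 B0.
U+0466: 2-byte form → D1 A6.
Concatenated (18 bytes): F0 92 81 A4 D6 87 F0 B6 A5 AD F3 9E 8B B6 D6 B0 D1 A6.

F0 92 81 A4 D6 87 F0 B6 A5 AD F3 9E 8B B6 D6 B0 D1 A6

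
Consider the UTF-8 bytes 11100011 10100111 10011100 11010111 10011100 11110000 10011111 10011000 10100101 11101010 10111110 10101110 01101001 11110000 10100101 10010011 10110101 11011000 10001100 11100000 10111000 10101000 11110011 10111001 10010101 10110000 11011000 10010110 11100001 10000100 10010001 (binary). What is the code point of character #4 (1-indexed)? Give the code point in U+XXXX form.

Offset 0: leading byte 0xE3 = 11100011 → 3-byte char #1 = E3 A7 9C.
Offset 3: leading byte 0xD7 = 11010111 → 2-byte char #2 = D7 9C.
Offset 5: leading byte 0xF0 = 11110000 → 4-byte char #3 = F0 9F 98 A5.
Offset 9: leading byte 0xEA = 11101010 → 3-byte char #4 = EA BE AE.
Leading byte 0xEA = 11101010 matches 1110xxxx → 3-byte sequence.
Byte 1: 0xEA = 11101010, payload 1010 (4 bits).
Byte 2: 0xBE = 10111110 (10xxxxxx ✓), payload 111110.
Byte 3: 0xAE = 10101110 (10xxxxxx ✓), payload 101110.
Concatenate: 1010111110101110 = 0xAFAE (16 bits → U+AFAE).

U+AFAE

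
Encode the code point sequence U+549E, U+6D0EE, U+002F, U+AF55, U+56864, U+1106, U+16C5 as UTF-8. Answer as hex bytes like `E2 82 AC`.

U+549E: 3-byte form → E5 92 9E.
U+6D0EE: 4-byte form → F1 AD 83 AE.
U+002F: 1-byte form → 2F.
U+AF55: 3-byte form → EA BD 95.
U+56864: 4-byte form → F1 96 A1 A4.
U+1106: 3-byte form → E1 84 86.
U+16C5: 3-byte form → E1 9B 85.
Concatenated (21 bytes): E5 92 9E F1 AD 83 AE 2F EA BD 95 F1 96 A1 A4 E1 84 86 E1 9B 85.

E5 92 9E F1 AD 83 AE 2F EA BD 95 F1 96 A1 A4 E1 84 86 E1 9B 85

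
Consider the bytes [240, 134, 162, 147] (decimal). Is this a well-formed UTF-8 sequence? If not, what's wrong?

invalid (overlong encoding)

Leading byte 0xF0 = 11110000 → 4-byte form.
Continuation bytes all match 10xxxxxx. Payload decodes to 0x6893.
But 0x6893 < 0x10000, the minimum for a 4-byte sequence — this is an overlong encoding.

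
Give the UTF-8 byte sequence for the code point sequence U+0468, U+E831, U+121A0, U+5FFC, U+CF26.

D1 A8 EE A0 B1 F0 92 86 A0 E5 BF BC EC BC A6

U+0468: 2-byte form → D1 A8.
U+E831: 3-byte form → EE A0 B1.
U+121A0: 4-byte form → F0 92 86 A0.
U+5FFC: 3-byte form → E5 BF BC.
U+CF26: 3-byte form → EC BC A6.
Concatenated (15 bytes): D1 A8 EE A0 B1 F0 92 86 A0 E5 BF BC EC BC A6.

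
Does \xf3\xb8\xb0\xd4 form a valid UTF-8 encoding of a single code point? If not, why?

Leading byte 0xF3 = 11110011 → 4-byte form.
Byte 4 is 0xD4 = 11010100, which is not 10xxxxxx — expected a continuation byte.

invalid (non-continuation byte where continuation expected)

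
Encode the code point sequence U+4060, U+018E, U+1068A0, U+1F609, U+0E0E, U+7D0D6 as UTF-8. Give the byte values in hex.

U+4060: 3-byte form → E4 81 A0.
U+018E: 2-byte form → C6 8E.
U+1068A0: 4-byte form → F4 86 A2 A0.
U+1F609: 4-byte form → F0 9F 98 89.
U+0E0E: 3-byte form → E0 B8 8E.
U+7D0D6: 4-byte form → F1 BD 83 96.
Concatenated (20 bytes): E4 81 A0 C6 8E F4 86 A2 A0 F0 9F 98 89 E0 B8 8E F1 BD 83 96.

E4 81 A0 C6 8E F4 86 A2 A0 F0 9F 98 89 E0 B8 8E F1 BD 83 96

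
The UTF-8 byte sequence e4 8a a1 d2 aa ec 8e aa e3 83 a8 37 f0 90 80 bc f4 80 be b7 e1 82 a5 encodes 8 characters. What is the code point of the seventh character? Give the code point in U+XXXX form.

U+100FB7

Offset 0: leading byte 0xE4 = 11100100 → 3-byte char #1 = E4 8A A1.
Offset 3: leading byte 0xD2 = 11010010 → 2-byte char #2 = D2 AA.
Offset 5: leading byte 0xEC = 11101100 → 3-byte char #3 = EC 8E AA.
Offset 8: leading byte 0xE3 = 11100011 → 3-byte char #4 = E3 83 A8.
Offset 11: leading byte 0x37 = 00110111 → 1-byte char #5 = 37.
Offset 12: leading byte 0xF0 = 11110000 → 4-byte char #6 = F0 90 80 BC.
Offset 16: leading byte 0xF4 = 11110100 → 4-byte char #7 = F4 80 BE B7.
Leading byte 0xF4 = 11110100 matches 11110xxx → 4-byte sequence.
Byte 1: 0xF4 = 11110100, payload 100 (3 bits).
Byte 2: 0x80 = 10000000 (10xxxxxx ✓), payload 000000.
Byte 3: 0xBE = 10111110 (10xxxxxx ✓), payload 111110.
Byte 4: 0xB7 = 10110111 (10xxxxxx ✓), payload 110111.
Concatenate: 100000000111110110111 = 0x100FB7 (21 bits → U+100FB7).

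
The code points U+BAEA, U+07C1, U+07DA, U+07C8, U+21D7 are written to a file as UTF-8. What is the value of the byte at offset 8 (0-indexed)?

U+BAEA → 3-byte form EB AB AA at offsets 0–2.
U+07C1 → 2-byte form DF 81 at offsets 3–4.
U+07DA → 2-byte form DF 9A at offsets 5–6.
U+07C8 → 2-byte form DF 88 at offsets 7–8.
Offset 8 falls in char 4's range; it's byte 2 of DF 88 = 0x88.

0x88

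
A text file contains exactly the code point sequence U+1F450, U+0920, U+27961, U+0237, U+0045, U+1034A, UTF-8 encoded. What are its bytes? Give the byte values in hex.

F0 9F 91 90 E0 A4 A0 F0 A7 A5 A1 C8 B7 45 F0 90 8D 8A

U+1F450: 4-byte form → F0 9F 91 90.
U+0920: 3-byte form → E0 A4 A0.
U+27961: 4-byte form → F0 A7 A5 A1.
U+0237: 2-byte form → C8 B7.
U+0045: 1-byte form → 45.
U+1034A: 4-byte form → F0 90 8D 8A.
Concatenated (18 bytes): F0 9F 91 90 E0 A4 A0 F0 A7 A5 A1 C8 B7 45 F0 90 8D 8A.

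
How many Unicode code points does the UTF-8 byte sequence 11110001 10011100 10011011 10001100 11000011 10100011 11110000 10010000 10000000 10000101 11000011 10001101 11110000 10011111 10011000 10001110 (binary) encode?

5

Byte at offset 0: 0xF1 = 11110001 → 4-byte char (#1). Advance 4.
Byte at offset 4: 0xC3 = 11000011 → 2-byte char (#2). Advance 2.
Byte at offset 6: 0xF0 = 11110000 → 4-byte char (#3). Advance 4.
Byte at offset 10: 0xC3 = 11000011 → 2-byte char (#4). Advance 2.
Byte at offset 12: 0xF0 = 11110000 → 4-byte char (#5). Advance 4.
Reached end at offset 16 after 5 code points.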